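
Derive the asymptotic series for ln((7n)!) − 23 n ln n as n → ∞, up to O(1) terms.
ln((7n)!) − 23 n ln n = −16 n ln n + 7(ln 7 − 1) n + (1/2) ln(2π·7n) + O(1/n)

Stirling: ln((7n)!) = 7n ln(7n) − 7n + (1/2) ln(2π·7n) + O(1/n).
Expand 7n ln(7n) = 7n (ln n + ln 7) = 7n ln n + 7n ln 7.
Subtract 23n ln n: leading term is (7 − 23) n ln n = −16 n ln n. The next term is 7n ln 7 − 7n = 7(ln 7 − 1) n. Then the (1/2) ln(2π·7n) correction.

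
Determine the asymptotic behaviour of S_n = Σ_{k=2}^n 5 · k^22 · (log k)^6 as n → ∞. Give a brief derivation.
S_n ~ 5 · n^23 · (log n)^6 / 23

By integral comparison, S_n = ∫_1^n 5 · x^22 · (log x)^6 dx + O(n^22 · (log n)^6). For the integral, the leading term of ∫_1^n x^22 (log x)^6 dx is n^23/23 · (log n)^6 (by repeated integration by parts; each step lowers the log-exponent and produces a relatively O(1/log n) correction). Hence S_n ~ 5 · n^23 · (log n)^6 / 23.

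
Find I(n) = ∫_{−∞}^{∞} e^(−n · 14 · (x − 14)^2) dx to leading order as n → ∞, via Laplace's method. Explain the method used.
I(n) = sqrt(π/(14n))

Here φ(x) = 14 · (x − 14)^2 has its unique minimum at x* = 14 with φ(x*) = 0 and φ''(x*) = 28. Laplace's method gives
  I(n) ~ e^(−n φ(x*)) · sqrt(2π / (n · φ''(x*))) = sqrt(2π / (28n)) = sqrt(π/(14n)).
This is exact: substituting u = (x − 14)·sqrt(14n) gives I(n) = (1/sqrt(14n)) ∫_{−∞}^{∞} e^(−u^2) du = sqrt(π/(14n)).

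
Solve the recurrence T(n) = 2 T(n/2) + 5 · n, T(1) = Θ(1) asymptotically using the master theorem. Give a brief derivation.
T(n) = Θ(n log n)

log_2 2 = 1, and f(n) = 5 · n = Θ(n^(log_2 2)). This is Case 2 of the master theorem: T(n) = Θ(f(n) · log n) = Θ(n log n).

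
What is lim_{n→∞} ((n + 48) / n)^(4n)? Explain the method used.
lim = e^192

Rewrite as (1 + 48/n)^(4n). By the standard limit (1 + x/n)^n → e^x, we have (1 + 48/n)^n → e^48, and raising to the 4th power gives e^192.
More precisely, ln[(1 + 48/n)^(4n)] = 4n · ln(1 + 48/n) = 4n · (48/n + O(1/n^2)) = 192 + O(1/n) → 192.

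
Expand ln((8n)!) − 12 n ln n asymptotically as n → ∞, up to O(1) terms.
ln((8n)!) − 12 n ln n = −4 n ln n + 8(ln 8 − 1) n + (1/2) ln(2π·8n) + O(1/n)

Stirling: ln((8n)!) = 8n ln(8n) − 8n + (1/2) ln(2π·8n) + O(1/n).
Expand 8n ln(8n) = 8n (ln n + ln 8) = 8n ln n + 8n ln 8.
Subtract 12n ln n: leading term is (8 − 12) n ln n = −4 n ln n. The next term is 8n ln 8 − 8n = 8(ln 8 − 1) n. Then the (1/2) ln(2π·8n) correction.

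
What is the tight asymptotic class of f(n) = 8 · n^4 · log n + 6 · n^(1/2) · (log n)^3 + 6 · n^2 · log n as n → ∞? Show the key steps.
f(n) ∈ Θ(n^4 · log n)

Compare the terms by growth order. For large n, n^a · (log n)^b dominates n^a' · (log n)^b' iff a > a', or (a = a' and b > b'). Ranking the 3 terms shows the dominant one is 8 · n^4 · log n. Hence f(n) ∈ Θ(n^4 · log n).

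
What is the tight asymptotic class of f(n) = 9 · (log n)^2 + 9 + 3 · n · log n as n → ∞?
f(n) ∈ Θ(n · log n)

Compare the terms by growth order. For large n, n^a · (log n)^b dominates n^a' · (log n)^b' iff a > a', or (a = a' and b > b'). Ranking the 3 terms shows the dominant one is 3 · n · log n. Hence f(n) ∈ Θ(n · log n).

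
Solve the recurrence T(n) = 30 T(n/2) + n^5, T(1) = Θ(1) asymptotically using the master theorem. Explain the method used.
T(n) = Θ(n^5)

log_2 30 ≈ 4.907. f(n) = n^5 dominates n^(log_2 30) since 5 > 4.907, and the regularity condition a·f(n/b) = 30·(n/2)^5 = (30/32)·n^5 ≤ c·f(n) holds with c = 30/32 ≈ 0.938 < 1. So this is Case 3: T(n) = Θ(f(n)) = Θ(n^5).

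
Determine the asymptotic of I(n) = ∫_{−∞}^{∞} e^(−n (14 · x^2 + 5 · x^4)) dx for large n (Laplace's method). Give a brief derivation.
I(n) ~ sqrt(π/(14n))

φ(x) = 14 · x^2 + 5 · x^4 has its unique global minimum at x* = 0 (since φ'(x) = 28x + 20x^3 = 0 only at x = 0 for real x with both coefficients positive, and φ → ∞ as |x| → ∞). At x* = 0, φ(0) = 0 and φ''(0) = 28. Laplace's method then gives
  I(n) ~ sqrt(2π / (n · φ''(0))) · e^(−n φ(0)) = sqrt(2π / (28n)) = sqrt(π/(14n)).
The 5 · x^4 term contributes only at subleading order (an O(1/n) relative correction).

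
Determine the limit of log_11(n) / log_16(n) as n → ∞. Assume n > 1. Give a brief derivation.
lim = ln(16) / ln(11) = log_11(16)

Change of base: log_11(n) = ln n / ln 11 and log_16(n) = ln n / ln 16. The ratio is (ln n / ln 11) · (ln 16 / ln n) = ln 16 / ln 11, a constant independent of n. So the limit is ln 16 / ln 11 = log_11(16).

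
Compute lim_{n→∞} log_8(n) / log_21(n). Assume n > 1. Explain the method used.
lim = ln(21) / ln(8) = log_8(21)

Change of base: log_8(n) = ln n / ln 8 and log_21(n) = ln n / ln 21. The ratio is (ln n / ln 8) · (ln 21 / ln n) = ln 21 / ln 8, a constant independent of n. So the limit is ln 21 / ln 8 = log_8(21).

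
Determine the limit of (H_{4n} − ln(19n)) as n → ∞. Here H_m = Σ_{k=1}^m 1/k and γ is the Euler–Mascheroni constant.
lim = ln(4/19) + γ

By Euler-Maclaurin, H_m = ln m + γ + O(1/m). So
  H_{4n} − ln(19n) = ln(4n) + γ − ln(19n) + O(1/n)
                       = ln(4/19) + γ + O(1/n).
Hence the limit is ln(4/19) + γ.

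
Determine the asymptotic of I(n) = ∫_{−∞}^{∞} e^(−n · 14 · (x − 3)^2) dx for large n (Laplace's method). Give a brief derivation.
I(n) = sqrt(π/(14n))

Here φ(x) = 14 · (x − 3)^2 has its unique minimum at x* = 3 with φ(x*) = 0 and φ''(x*) = 28. Laplace's method gives
  I(n) ~ e^(−n φ(x*)) · sqrt(2π / (n · φ''(x*))) = sqrt(2π / (28n)) = sqrt(π/(14n)).
This is exact: substituting u = (x − 3)·sqrt(14n) gives I(n) = (1/sqrt(14n)) ∫_{−∞}^{∞} e^(−u^2) du = sqrt(π/(14n)).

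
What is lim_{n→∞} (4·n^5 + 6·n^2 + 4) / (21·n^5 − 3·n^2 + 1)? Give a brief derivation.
lim = 4/21

For large n the leading n^5 terms dominate both numerator and denominator. Dividing top and bottom by n^5, every other term tends to 0, leaving 4/21.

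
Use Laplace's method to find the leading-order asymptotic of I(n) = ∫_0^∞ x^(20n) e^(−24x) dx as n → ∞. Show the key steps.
I(n) ~ (sqrt(2π·20n) / 24) · (20n/(24e))^(20n)

Write the integrand as exp(20n ln x − 24x) and set f(x) = 20n ln x − 24x. Then f'(x) = 20n/x − 24 = 0 at x* = 20n/24, and f''(x*) = −20n/x*^2 = −24^2/(20n). Laplace's method (interior maximum) gives
  I(n) ~ e^(f(x*)) · sqrt(2π / |f''(x*)|)
        = exp(20n ln(20n/24) − 20n) · sqrt(2π · 20n / 24^2)
        = (20n/24)^(20n) e^(−20n) · sqrt(2π·20n) / 24
        = (sqrt(2π·20n) / 24) · (20n/(24e))^(20n).
This matches Γ(20n+1)/24^(20n+1) with Stirling applied to Γ.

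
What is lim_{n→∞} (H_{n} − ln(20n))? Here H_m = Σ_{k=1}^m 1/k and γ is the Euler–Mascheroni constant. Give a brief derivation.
lim = −ln 20 + γ

By Euler-Maclaurin, H_m = ln m + γ + O(1/m). So
  H_{n} − ln(20n) = ln(n) + γ − ln(20n) + O(1/n)
                       = ln(1/20) + γ + O(1/n).
Hence the limit is ln(1/20) + γ.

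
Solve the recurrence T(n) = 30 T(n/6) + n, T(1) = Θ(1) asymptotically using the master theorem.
T(n) = Θ(n^(log_6 30))

Master theorem: compare f(n) = n to n^(log_6 30) where log_6 30 ≈ 1.898. Since 1 < log_6 30, we have f(n) = O(n^(log_6 30 − ε)) for some ε > 0 — Case 1. Hence T(n) = Θ(n^(log_6 30)).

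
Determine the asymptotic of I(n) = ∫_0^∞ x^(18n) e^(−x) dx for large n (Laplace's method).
I(n) ~ sqrt(2π·18n) · (18n/e)^(18n)

Write the integrand as exp(18n ln x − x) and set f(x) = 18n ln x − x. Then f'(x) = 18n/x − 1 = 0 at x* = 18n, and f''(x*) = −18n/x*^2 = −1/(18n). Laplace's method (interior maximum) gives
  I(n) ~ e^(f(x*)) · sqrt(2π / |f''(x*)|)
        = exp(18n ln(18n) − 18n) · sqrt(2π · 18n)
        = (18n)^(18n) e^(−18n) · sqrt(2π·18n)
        = sqrt(2π·18n) · (18n/e)^(18n).
This matches Γ(18n+1) with Stirling applied to Γ.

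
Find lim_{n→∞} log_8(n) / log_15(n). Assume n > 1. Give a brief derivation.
lim = ln(15) / ln(8) = log_8(15)

Change of base: log_8(n) = ln n / ln 8 and log_15(n) = ln n / ln 15. The ratio is (ln n / ln 8) · (ln 15 / ln n) = ln 15 / ln 8, a constant independent of n. So the limit is ln 15 / ln 8 = log_8(15).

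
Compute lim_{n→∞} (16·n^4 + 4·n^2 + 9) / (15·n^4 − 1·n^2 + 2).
lim = 16/15

For large n the leading n^4 terms dominate both numerator and denominator. Dividing top and bottom by n^4, every other term tends to 0, leaving 16/15.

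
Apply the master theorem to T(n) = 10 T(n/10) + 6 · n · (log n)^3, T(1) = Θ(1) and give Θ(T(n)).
T(n) = Θ(n · (log n)^4)

Here log_10 10 = 1 and f(n) = 6 · n · (log n)^3 = Θ(n^(log_10 10) · (log n)^3). This is the extended Case 2 of the master theorem (f matches the critical exponent up to log factors), giving T(n) = Θ(n^(log_10 10) · (log n)^(3+1)) = Θ(n · (log n)^4).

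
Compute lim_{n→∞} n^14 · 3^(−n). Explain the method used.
lim = 0

Exponentials with base > 1 dominate every fixed polynomial: for any fixed c, n^c / 3^n → 0 as n → ∞ (e.g. by the ratio test, or by writing 3^n = e^(n ln 3) and noting e^(n ln 3) / n^c → ∞). Hence n^14 · 3^(−n) = n^14 / 3^n → 0.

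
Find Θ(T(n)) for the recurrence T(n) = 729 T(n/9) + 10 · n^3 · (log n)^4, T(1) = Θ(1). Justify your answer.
T(n) = Θ(n^3 · (log n)^5)

Here log_9 729 = 3 and f(n) = 10 · n^3 · (log n)^4 = Θ(n^(log_9 729) · (log n)^4). This is the extended Case 2 of the master theorem (f matches the critical exponent up to log factors), giving T(n) = Θ(n^(log_9 729) · (log n)^(4+1)) = Θ(n^3 · (log n)^5).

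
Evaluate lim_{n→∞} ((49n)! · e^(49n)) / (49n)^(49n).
lim = ∞

Stirling: (49n)! ~ sqrt(2π·49n) · (49n/e)^(49n). Hence
  (49n)! · e^(49n) / (49n)^(49n) ~ sqrt(2π·49n) = sqrt(2π·49) · sqrt(n) → ∞.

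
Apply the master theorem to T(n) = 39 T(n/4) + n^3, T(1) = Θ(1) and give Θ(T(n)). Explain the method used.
T(n) = Θ(n^3)

log_4 39 ≈ 2.643. f(n) = n^3 dominates n^(log_4 39) since 3 > 2.643, and the regularity condition a·f(n/b) = 39·(n/4)^3 = (39/64)·n^3 ≤ c·f(n) holds with c = 39/64 ≈ 0.609 < 1. So this is Case 3: T(n) = Θ(f(n)) = Θ(n^3).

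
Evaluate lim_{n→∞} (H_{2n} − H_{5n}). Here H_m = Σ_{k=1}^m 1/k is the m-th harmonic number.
lim = ln(2/5)

Euler-Maclaurin gives H_m = ln m + γ + 1/(2m) + O(1/m^2). The γ and O(1/m) terms cancel in the difference:
  H_{2n} − H_{5n} = ln(2n) − ln(5n) + O(1/n) = ln(2/5) + O(1/n).
Hence the limit is ln(2/5).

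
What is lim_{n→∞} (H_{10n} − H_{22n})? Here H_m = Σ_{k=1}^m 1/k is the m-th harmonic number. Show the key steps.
lim = ln(10/22) = ln(5/11)

Euler-Maclaurin gives H_m = ln m + γ + 1/(2m) + O(1/m^2). The γ and O(1/m) terms cancel in the difference:
  H_{10n} − H_{22n} = ln(10n) − ln(22n) + O(1/n) = ln(10/22) + O(1/n).
Hence the limit is ln(10/22) = ln(5/11).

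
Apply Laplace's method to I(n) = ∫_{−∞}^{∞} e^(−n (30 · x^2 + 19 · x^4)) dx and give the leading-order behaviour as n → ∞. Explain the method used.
I(n) ~ sqrt(π/(30n))

φ(x) = 30 · x^2 + 19 · x^4 has its unique global minimum at x* = 0 (since φ'(x) = 60x + 76x^3 = 0 only at x = 0 for real x with both coefficients positive, and φ → ∞ as |x| → ∞). At x* = 0, φ(0) = 0 and φ''(0) = 60. Laplace's method then gives
  I(n) ~ sqrt(2π / (n · φ''(0))) · e^(−n φ(0)) = sqrt(2π / (60n)) = sqrt(π/(30n)).
The 19 · x^4 term contributes only at subleading order (an O(1/n) relative correction).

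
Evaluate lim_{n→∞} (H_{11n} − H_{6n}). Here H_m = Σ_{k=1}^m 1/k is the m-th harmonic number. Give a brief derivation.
lim = ln(11/6)

Euler-Maclaurin gives H_m = ln m + γ + 1/(2m) + O(1/m^2). The γ and O(1/m) terms cancel in the difference:
  H_{11n} − H_{6n} = ln(11n) − ln(6n) + O(1/n) = ln(11/6) + O(1/n).
Hence the limit is ln(11/6).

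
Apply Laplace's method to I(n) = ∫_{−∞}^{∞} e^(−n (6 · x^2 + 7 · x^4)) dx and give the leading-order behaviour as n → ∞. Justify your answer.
I(n) ~ sqrt(π/(6n))

φ(x) = 6 · x^2 + 7 · x^4 has its unique global minimum at x* = 0 (since φ'(x) = 12x + 28x^3 = 0 only at x = 0 for real x with both coefficients positive, and φ → ∞ as |x| → ∞). At x* = 0, φ(0) = 0 and φ''(0) = 12. Laplace's method then gives
  I(n) ~ sqrt(2π / (n · φ''(0))) · e^(−n φ(0)) = sqrt(2π / (12n)) = sqrt(π/(6n)).
The 7 · x^4 term contributes only at subleading order (an O(1/n) relative correction).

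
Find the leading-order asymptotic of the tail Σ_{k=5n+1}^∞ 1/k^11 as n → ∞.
Σ_{k>5n} 1/k^11 ~ 1/(10 · (5n)^10)

Compare to the integral: ∫_{5n}^∞ x^(−11) dx = [−x^(−10)/10]_{5n}^∞ = 1/((11−1)·(5n)^10). Euler-Maclaurin then gives
  Σ_{k>5n} 1/k^11 = ∫_{5n}^∞ dx/x^11 − 1/(2·(5n)^11) + O(1/(5n)^12).
(Equivalently this is ζ(11) − Σ_{k≤5n} 1/k^11.)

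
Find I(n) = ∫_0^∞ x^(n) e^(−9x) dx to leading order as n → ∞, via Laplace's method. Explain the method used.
I(n) ~ (sqrt(2π·n) / 9) · (n/(9e))^(n)

Write the integrand as exp(n ln x − 9x) and set f(x) = n ln x − 9x. Then f'(x) = n/x − 9 = 0 at x* = n/9, and f''(x*) = −n/x*^2 = −9^2/(n). Laplace's method (interior maximum) gives
  I(n) ~ e^(f(x*)) · sqrt(2π / |f''(x*)|)
        = exp(n ln(n/9) − n) · sqrt(2π · n / 9^2)
        = (n/9)^(n) e^(−n) · sqrt(2π·n) / 9
        = (sqrt(2π·n) / 9) · (n/(9e))^(n).
This matches Γ(n+1)/9^(n+1) with Stirling applied to Γ.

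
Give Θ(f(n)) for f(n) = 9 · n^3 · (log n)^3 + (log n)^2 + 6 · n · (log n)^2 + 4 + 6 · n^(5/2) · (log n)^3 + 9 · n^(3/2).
f(n) ∈ Θ(n^3 · (log n)^3)

Compare the terms by growth order. For large n, n^a · (log n)^b dominates n^a' · (log n)^b' iff a > a', or (a = a' and b > b'). Ranking the 6 terms shows the dominant one is 9 · n^3 · (log n)^3. Hence f(n) ∈ Θ(n^3 · (log n)^3).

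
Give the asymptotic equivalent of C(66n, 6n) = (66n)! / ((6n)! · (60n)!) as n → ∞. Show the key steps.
C(66n, 6n) ~ (285311670611/10000000000)^(6n) · sqrt(11/(20π·6n))

Write N = 6n. Apply Stirling to each factorial:
  (11N)! ~ sqrt(2π·11N) · (11N/e)^(11N),
  N! ~ sqrt(2π N) · (N/e)^N,
  (10N)! ~ sqrt(2π·10N) · (10N/e)^(10N).
The exponential factors combine to (11N)^(11N) / (N^N · (10N)^(10N)) = 11^(11N)/10^(10N) = (11^11/10^10)^N = (285311670611/10000000000)^N.
The square-root prefactors combine to sqrt(2π·11N) / (sqrt(2π N)·sqrt(2π·10N)) = sqrt(11 / (2π·10·N)) = sqrt(11/(20π·6n)).
Substituting N = 6n: C(66n, 6n) ~ (285311670611/10000000000)^(6n) · sqrt(11/(20π·6n)).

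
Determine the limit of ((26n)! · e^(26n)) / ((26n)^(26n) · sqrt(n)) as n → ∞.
lim = sqrt(2π·26)

Stirling: (26n)! ~ sqrt(2π·26n) · (26n/e)^(26n). Hence
  (26n)! · e^(26n) / (26n)^(26n) ~ sqrt(2π·26n).
Dividing by sqrt(n): sqrt(2π·26n) / sqrt(n) = sqrt(2π·26) · n^((1−1)/2), so the limit is sqrt(2π·26).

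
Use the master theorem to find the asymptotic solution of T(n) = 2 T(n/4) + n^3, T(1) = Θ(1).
T(n) = Θ(n^3)

log_4 2 ≈ 0.500. f(n) = n^3 dominates n^(log_4 2) since 3 > 0.500, and the regularity condition a·f(n/b) = 2·(n/4)^3 = (2/64)·n^3 ≤ c·f(n) holds with c = 2/64 ≈ 0.0312 < 1. So this is Case 3: T(n) = Θ(f(n)) = Θ(n^3).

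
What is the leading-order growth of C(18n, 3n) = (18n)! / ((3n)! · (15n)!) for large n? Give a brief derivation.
C(18n, 3n) ~ (46656/3125)^(3n) · sqrt(3/(5π·3n))

Write N = 3n. Apply Stirling to each factorial:
  (6N)! ~ sqrt(2π·6N) · (6N/e)^(6N),
  N! ~ sqrt(2π N) · (N/e)^N,
  (5N)! ~ sqrt(2π·5N) · (5N/e)^(5N).
The exponential factors combine to (6N)^(6N) / (N^N · (5N)^(5N)) = 6^(6N)/5^(5N) = (6^6/5^5)^N = (46656/3125)^N.
The square-root prefactors combine to sqrt(2π·6N) / (sqrt(2π N)·sqrt(2π·5N)) = sqrt(6 / (2π·5·N)) = sqrt(3/(5π·3n)).
Substituting N = 3n: C(18n, 3n) ~ (46656/3125)^(3n) · sqrt(3/(5π·3n)).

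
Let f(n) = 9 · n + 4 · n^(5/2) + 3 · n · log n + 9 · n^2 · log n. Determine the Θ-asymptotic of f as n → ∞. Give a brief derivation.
f(n) ∈ Θ(n^(5/2))

Compare the terms by growth order. For large n, n^a · (log n)^b dominates n^a' · (log n)^b' iff a > a', or (a = a' and b > b'). Ranking the 4 terms shows the dominant one is 4 · n^(5/2). Hence f(n) ∈ Θ(n^(5/2)).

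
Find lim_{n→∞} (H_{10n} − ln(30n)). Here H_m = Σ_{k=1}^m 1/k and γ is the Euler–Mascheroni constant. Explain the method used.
lim = −ln 3 + γ

By Euler-Maclaurin, H_m = ln m + γ + O(1/m). So
  H_{10n} − ln(30n) = ln(10n) + γ − ln(30n) + O(1/n)
                       = ln(10/30) + γ + O(1/n).
Hence the limit is ln(10/30) + γ (= −ln 3).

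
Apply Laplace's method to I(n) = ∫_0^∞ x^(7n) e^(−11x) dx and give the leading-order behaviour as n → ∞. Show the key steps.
I(n) ~ (sqrt(2π·7n) / 11) · (7n/(11e))^(7n)

Write the integrand as exp(7n ln x − 11x) and set f(x) = 7n ln x − 11x. Then f'(x) = 7n/x − 11 = 0 at x* = 7n/11, and f''(x*) = −7n/x*^2 = −11^2/(7n). Laplace's method (interior maximum) gives
  I(n) ~ e^(f(x*)) · sqrt(2π / |f''(x*)|)
        = exp(7n ln(7n/11) − 7n) · sqrt(2π · 7n / 11^2)
        = (7n/11)^(7n) e^(−7n) · sqrt(2π·7n) / 11
        = (sqrt(2π·7n) / 11) · (7n/(11e))^(7n).
This matches Γ(7n+1)/11^(7n+1) with Stirling applied to Γ.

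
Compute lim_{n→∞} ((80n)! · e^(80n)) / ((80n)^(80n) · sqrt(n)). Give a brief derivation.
lim = sqrt(2π·80)

Stirling: (80n)! ~ sqrt(2π·80n) · (80n/e)^(80n). Hence
  (80n)! · e^(80n) / (80n)^(80n) ~ sqrt(2π·80n).
Dividing by sqrt(n): sqrt(2π·80n) / sqrt(n) = sqrt(2π·80) · n^((1−1)/2), so the limit is sqrt(2π·80).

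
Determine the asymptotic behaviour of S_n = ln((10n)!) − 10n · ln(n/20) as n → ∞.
S_n ~ 10n · (ln 200 − 1) + O(ln n)

Stirling: ln((10n)!) = 10n ln(10n) − 10n + O(ln n).
  S_n = 10n ln(10n) − 10n − 10n ln(n/20) + O(ln n)
      = 10n ln(10n) − 10n ln n + 10n ln 20 − 10n + O(ln n)
      = 10n ln 10 + 10n ln 20 − 10n + O(ln n)
      = 10n (ln 200 − 1) + O(ln n).
Numerically ln(200) − 1 ≈ 4.2983.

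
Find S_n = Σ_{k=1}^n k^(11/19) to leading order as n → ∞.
S_n ~ (19/30) · n^(30/19)

Integral comparison: Σ_{k=1}^n k^(11/19) = ∫_0^n x^(11/19) dx + O(n^(11/19)). The integral is n^(1 + 11/19) / (1 + 11/19) = n^((11+19)/19) / ((11+19)/19) = (19/30) · n^(30/19).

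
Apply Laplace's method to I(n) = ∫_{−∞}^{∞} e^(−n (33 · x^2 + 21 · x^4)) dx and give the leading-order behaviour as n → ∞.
I(n) ~ sqrt(π/(33n))

φ(x) = 33 · x^2 + 21 · x^4 has its unique global minimum at x* = 0 (since φ'(x) = 66x + 84x^3 = 0 only at x = 0 for real x with both coefficients positive, and φ → ∞ as |x| → ∞). At x* = 0, φ(0) = 0 and φ''(0) = 66. Laplace's method then gives
  I(n) ~ sqrt(2π / (n · φ''(0))) · e^(−n φ(0)) = sqrt(2π / (66n)) = sqrt(π/(33n)).
The 21 · x^4 term contributes only at subleading order (an O(1/n) relative correction).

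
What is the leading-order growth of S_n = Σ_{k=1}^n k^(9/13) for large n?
S_n ~ (13/22) · n^(22/13)

Integral comparison: Σ_{k=1}^n k^(9/13) = ∫_0^n x^(9/13) dx + O(n^(9/13)). The integral is n^(1 + 9/13) / (1 + 9/13) = n^((9+13)/13) / ((9+13)/13) = (13/22) · n^(22/13).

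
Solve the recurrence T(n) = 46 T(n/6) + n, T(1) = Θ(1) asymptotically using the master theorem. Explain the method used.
T(n) = Θ(n^(log_6 46))

Master theorem: compare f(n) = n to n^(log_6 46) where log_6 46 ≈ 2.137. Since 1 < log_6 46, we have f(n) = O(n^(log_6 46 − ε)) for some ε > 0 — Case 1. Hence T(n) = Θ(n^(log_6 46)).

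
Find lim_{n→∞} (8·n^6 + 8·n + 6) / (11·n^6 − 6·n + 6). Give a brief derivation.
lim = 8/11

For large n the leading n^6 terms dominate both numerator and denominator. Dividing top and bottom by n^6, every other term tends to 0, leaving 8/11.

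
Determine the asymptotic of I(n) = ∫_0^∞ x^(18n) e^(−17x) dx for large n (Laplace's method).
I(n) ~ (sqrt(2π·18n) / 17) · (18n/(17e))^(18n)

Write the integrand as exp(18n ln x − 17x) and set f(x) = 18n ln x − 17x. Then f'(x) = 18n/x − 17 = 0 at x* = 18n/17, and f''(x*) = −18n/x*^2 = −17^2/(18n). Laplace's method (interior maximum) gives
  I(n) ~ e^(f(x*)) · sqrt(2π / |f''(x*)|)
        = exp(18n ln(18n/17) − 18n) · sqrt(2π · 18n / 17^2)
        = (18n/17)^(18n) e^(−18n) · sqrt(2π·18n) / 17
        = (sqrt(2π·18n) / 17) · (18n/(17e))^(18n).
This matches Γ(18n+1)/17^(18n+1) with Stirling applied to Γ.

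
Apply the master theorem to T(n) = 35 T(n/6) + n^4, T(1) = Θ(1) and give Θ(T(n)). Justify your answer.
T(n) = Θ(n^4)

log_6 35 ≈ 1.984. f(n) = n^4 dominates n^(log_6 35) since 4 > 1.984, and the regularity condition a·f(n/b) = 35·(n/6)^4 = (35/1296)·n^4 ≤ c·f(n) holds with c = 35/1296 ≈ 0.027 < 1. So this is Case 3: T(n) = Θ(f(n)) = Θ(n^4).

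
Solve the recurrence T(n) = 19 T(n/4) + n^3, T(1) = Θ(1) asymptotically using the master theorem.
T(n) = Θ(n^3)

log_4 19 ≈ 2.124. f(n) = n^3 dominates n^(log_4 19) since 3 > 2.124, and the regularity condition a·f(n/b) = 19·(n/4)^3 = (19/64)·n^3 ≤ c·f(n) holds with c = 19/64 ≈ 0.297 < 1. So this is Case 3: T(n) = Θ(f(n)) = Θ(n^3).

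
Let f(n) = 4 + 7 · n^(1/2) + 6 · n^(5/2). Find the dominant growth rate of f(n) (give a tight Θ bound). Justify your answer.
f(n) ∈ Θ(n^(5/2))

Compare the terms by growth order. For large n, n^a · (log n)^b dominates n^a' · (log n)^b' iff a > a', or (a = a' and b > b'). Ranking the 3 terms shows the dominant one is 6 · n^(5/2). Hence f(n) ∈ Θ(n^(5/2)).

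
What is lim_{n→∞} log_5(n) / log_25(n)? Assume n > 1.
lim = ln(25) / ln(5) = log_5(25)

Change of base: log_5(n) = ln n / ln 5 and log_25(n) = ln n / ln 25. The ratio is (ln n / ln 5) · (ln 25 / ln n) = ln 25 / ln 5, a constant independent of n. So the limit is ln 25 / ln 5 = log_5(25).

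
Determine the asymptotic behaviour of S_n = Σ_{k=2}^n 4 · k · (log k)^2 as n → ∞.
S_n ~ 2 · n^2 · (log n)^2

By integral comparison, S_n = ∫_1^n 4 · x · (log x)^2 dx + O(n · (log n)^2). For the integral, the leading term of ∫_1^n x^1 (log x)^2 dx is n^2/2 · (log n)^2 (by repeated integration by parts; each step lowers the log-exponent and produces a relatively O(1/log n) correction). Hence S_n ~ 2 · n^2 · (log n)^2.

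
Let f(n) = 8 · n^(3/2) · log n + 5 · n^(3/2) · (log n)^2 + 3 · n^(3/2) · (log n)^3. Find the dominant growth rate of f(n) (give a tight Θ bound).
f(n) ∈ Θ(n^(3/2) · (log n)^3)

Compare the terms by growth order. For large n, n^a · (log n)^b dominates n^a' · (log n)^b' iff a > a', or (a = a' and b > b'). Ranking the 3 terms shows the dominant one is 3 · n^(3/2) · (log n)^3. Hence f(n) ∈ Θ(n^(3/2) · (log n)^3).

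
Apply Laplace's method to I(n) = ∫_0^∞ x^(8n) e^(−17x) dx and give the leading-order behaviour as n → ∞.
I(n) ~ (sqrt(2π·8n) / 17) · (8n/(17e))^(8n)

Write the integrand as exp(8n ln x − 17x) and set f(x) = 8n ln x − 17x. Then f'(x) = 8n/x − 17 = 0 at x* = 8n/17, and f''(x*) = −8n/x*^2 = −17^2/(8n). Laplace's method (interior maximum) gives
  I(n) ~ e^(f(x*)) · sqrt(2π / |f''(x*)|)
        = exp(8n ln(8n/17) − 8n) · sqrt(2π · 8n / 17^2)
        = (8n/17)^(8n) e^(−8n) · sqrt(2π·8n) / 17
        = (sqrt(2π·8n) / 17) · (8n/(17e))^(8n).
This matches Γ(8n+1)/17^(8n+1) with Stirling applied to Γ.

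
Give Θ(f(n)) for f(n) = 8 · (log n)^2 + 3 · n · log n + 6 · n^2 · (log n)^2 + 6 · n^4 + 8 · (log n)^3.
f(n) ∈ Θ(n^4)

Compare the terms by growth order. For large n, n^a · (log n)^b dominates n^a' · (log n)^b' iff a > a', or (a = a' and b > b'). Ranking the 5 terms shows the dominant one is 6 · n^4. Hence f(n) ∈ Θ(n^4).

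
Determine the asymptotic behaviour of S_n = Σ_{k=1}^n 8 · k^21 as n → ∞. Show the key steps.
S_n ~ 4 · n^22 / 11

By integral comparison (Euler-Maclaurin), Σ_{k=1}^n 8 · k^21 = 8 · ∫_0^n x^21 dx + O(n^21) = 8 · n^22/22 = 4 · n^22 / 11 + O(n^21). (Equivalently, Faulhaber's formula gives the same leading term.)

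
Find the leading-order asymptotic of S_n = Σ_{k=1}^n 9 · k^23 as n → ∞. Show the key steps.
S_n ~ 3 · n^24 / 8

By integral comparison (Euler-Maclaurin), Σ_{k=1}^n 9 · k^23 = 9 · ∫_0^n x^23 dx + O(n^23) = 9 · n^24/24 = 3 · n^24 / 8 + O(n^23). (Equivalently, Faulhaber's formula gives the same leading term.)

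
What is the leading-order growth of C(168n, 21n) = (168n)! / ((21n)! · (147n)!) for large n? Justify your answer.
C(168n, 21n) ~ (16777216/823543)^(21n) · sqrt(4/(7π·21n))

Write N = 21n. Apply Stirling to each factorial:
  (8N)! ~ sqrt(2π·8N) · (8N/e)^(8N),
  N! ~ sqrt(2π N) · (N/e)^N,
  (7N)! ~ sqrt(2π·7N) · (7N/e)^(7N).
The exponential factors combine to (8N)^(8N) / (N^N · (7N)^(7N)) = 8^(8N)/7^(7N) = (8^8/7^7)^N = (16777216/823543)^N.
The square-root prefactors combine to sqrt(2π·8N) / (sqrt(2π N)·sqrt(2π·7N)) = sqrt(8 / (2π·7·N)) = sqrt(4/(7π·21n)).
Substituting N = 21n: C(168n, 21n) ~ (16777216/823543)^(21n) · sqrt(4/(7π·21n)).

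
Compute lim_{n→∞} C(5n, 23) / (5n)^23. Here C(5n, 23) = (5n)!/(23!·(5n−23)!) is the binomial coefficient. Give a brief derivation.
lim = 1/23! = 1/25852016738884976640000

With N = 5n → ∞: C(N, 23) / N^23 = [N(N−1)…(N−22)] / (23! · N^23) = (1/23!) · 1 · (1 − 1/(5n)) · … · (1 − 22/(5n)). Each factor → 1 as N → ∞, so the limit is 1/23! = 1/25852016738884976640000.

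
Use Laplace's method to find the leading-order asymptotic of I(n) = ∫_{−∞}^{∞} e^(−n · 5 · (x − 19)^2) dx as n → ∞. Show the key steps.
I(n) = sqrt(π/(5n))

Here φ(x) = 5 · (x − 19)^2 has its unique minimum at x* = 19 with φ(x*) = 0 and φ''(x*) = 10. Laplace's method gives
  I(n) ~ e^(−n φ(x*)) · sqrt(2π / (n · φ''(x*))) = sqrt(2π / (10n)) = sqrt(π/(5n)).
This is exact: substituting u = (x − 19)·sqrt(5n) gives I(n) = (1/sqrt(5n)) ∫_{−∞}^{∞} e^(−u^2) du = sqrt(π/(5n)).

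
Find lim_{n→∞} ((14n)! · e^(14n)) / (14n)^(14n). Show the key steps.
lim = ∞

Stirling: (14n)! ~ sqrt(2π·14n) · (14n/e)^(14n). Hence
  (14n)! · e^(14n) / (14n)^(14n) ~ sqrt(2π·14n) = sqrt(2π·14) · sqrt(n) → ∞.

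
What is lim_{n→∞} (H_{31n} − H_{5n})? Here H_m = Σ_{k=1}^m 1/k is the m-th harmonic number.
lim = ln(31/5)

Euler-Maclaurin gives H_m = ln m + γ + 1/(2m) + O(1/m^2). The γ and O(1/m) terms cancel in the difference:
  H_{31n} − H_{5n} = ln(31n) − ln(5n) + O(1/n) = ln(31/5) + O(1/n).
Hence the limit is ln(31/5).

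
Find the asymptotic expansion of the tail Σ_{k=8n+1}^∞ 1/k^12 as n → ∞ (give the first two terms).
Σ_{k>8n} 1/k^12 = 1/(11 · (8n)^11) − 1/(2 · (8n)^12) + O(1/(8n)^13)

Compare to the integral: ∫_{8n}^∞ x^(−12) dx = [−x^(−11)/11]_{8n}^∞ = 1/((12−1)·(8n)^11). The Euler-Maclaurin correction adds −f(8n)/2 = −1/(2·(8n)^12). Euler-Maclaurin then gives
  Σ_{k>8n} 1/k^12 = ∫_{8n}^∞ dx/x^12 − 1/(2·(8n)^12) + O(1/(8n)^13).
(Equivalently this is ζ(12) − Σ_{k≤8n} 1/k^12.)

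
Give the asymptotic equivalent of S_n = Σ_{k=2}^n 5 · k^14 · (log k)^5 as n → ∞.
S_n ~ n^15 · (log n)^5 / 3

By integral comparison, S_n = ∫_1^n 5 · x^14 · (log x)^5 dx + O(n^14 · (log n)^5). For the integral, the leading term of ∫_1^n x^14 (log x)^5 dx is n^15/15 · (log n)^5 (by repeated integration by parts; each step lowers the log-exponent and produces a relatively O(1/log n) correction). Hence S_n ~ n^15 · (log n)^5 / 3.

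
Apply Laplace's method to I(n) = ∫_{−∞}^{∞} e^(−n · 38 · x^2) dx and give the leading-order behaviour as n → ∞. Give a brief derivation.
I(n) = sqrt(π/(38n))

Here φ(x) = 38 · x^2 has its unique minimum at x* = 0 with φ(x*) = 0 and φ''(x*) = 76. Laplace's method gives
  I(n) ~ e^(−n φ(x*)) · sqrt(2π / (n · φ''(x*))) = sqrt(2π / (76n)) = sqrt(π/(38n)).
This is exact: substituting u = (x − 0)·sqrt(38n) gives I(n) = (1/sqrt(38n)) ∫_{−∞}^{∞} e^(−u^2) du = sqrt(π/(38n)).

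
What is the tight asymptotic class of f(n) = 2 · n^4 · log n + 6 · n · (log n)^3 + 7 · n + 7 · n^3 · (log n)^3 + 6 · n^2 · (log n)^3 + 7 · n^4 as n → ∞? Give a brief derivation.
f(n) ∈ Θ(n^4 · log n)

Compare the terms by growth order. For large n, n^a · (log n)^b dominates n^a' · (log n)^b' iff a > a', or (a = a' and b > b'). Ranking the 6 terms shows the dominant one is 2 · n^4 · log n. Hence f(n) ∈ Θ(n^4 · log n).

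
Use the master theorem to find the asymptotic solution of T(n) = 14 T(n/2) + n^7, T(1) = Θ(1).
T(n) = Θ(n^7)

log_2 14 ≈ 3.807. f(n) = n^7 dominates n^(log_2 14) since 7 > 3.807, and the regularity condition a·f(n/b) = 14·(n/2)^7 = (14/128)·n^7 ≤ c·f(n) holds with c = 14/128 ≈ 0.109 < 1. So this is Case 3: T(n) = Θ(f(n)) = Θ(n^7).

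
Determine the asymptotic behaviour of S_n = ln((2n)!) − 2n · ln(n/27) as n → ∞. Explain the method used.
S_n ~ 2n · (ln 54 − 1) + O(ln n)

Stirling: ln((2n)!) = 2n ln(2n) − 2n + O(ln n).
  S_n = 2n ln(2n) − 2n − 2n ln(n/27) + O(ln n)
      = 2n ln(2n) − 2n ln n + 2n ln 27 − 2n + O(ln n)
      = 2n ln 2 + 2n ln 27 − 2n + O(ln n)
      = 2n (ln 54 − 1) + O(ln n).
Numerically ln(54) − 1 ≈ 2.9890.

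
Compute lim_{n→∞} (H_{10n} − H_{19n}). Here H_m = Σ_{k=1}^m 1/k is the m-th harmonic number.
lim = ln(10/19)

Euler-Maclaurin gives H_m = ln m + γ + 1/(2m) + O(1/m^2). The γ and O(1/m) terms cancel in the difference:
  H_{10n} − H_{19n} = ln(10n) − ln(19n) + O(1/n) = ln(10/19) + O(1/n).
Hence the limit is ln(10/19).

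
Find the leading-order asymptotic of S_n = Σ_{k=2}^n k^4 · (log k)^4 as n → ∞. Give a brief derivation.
S_n ~ n^5 · (log n)^4 / 5

By integral comparison, S_n = ∫_1^n x^4 · (log x)^4 dx + O(n^4 · (log n)^4). For the integral, the leading term of ∫_1^n x^4 (log x)^4 dx is n^5/5 · (log n)^4 (by repeated integration by parts; each step lowers the log-exponent and produces a relatively O(1/log n) correction). Hence S_n ~ n^5 · (log n)^4 / 5.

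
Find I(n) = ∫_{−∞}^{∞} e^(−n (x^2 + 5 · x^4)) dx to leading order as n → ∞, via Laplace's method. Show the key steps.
I(n) ~ sqrt(π/n)

φ(x) = x^2 + 5 · x^4 has its unique global minimum at x* = 0 (since φ'(x) = 2x + 20x^3 = 0 only at x = 0 for real x with both coefficients positive, and φ → ∞ as |x| → ∞). At x* = 0, φ(0) = 0 and φ''(0) = 2. Laplace's method then gives
  I(n) ~ sqrt(2π / (n · φ''(0))) · e^(−n φ(0)) = sqrt(2π / (2n)) = sqrt(π/n).
The 5 · x^4 term contributes only at subleading order (an O(1/n) relative correction).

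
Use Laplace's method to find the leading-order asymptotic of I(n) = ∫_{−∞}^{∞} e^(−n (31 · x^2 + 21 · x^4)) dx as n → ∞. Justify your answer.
I(n) ~ sqrt(π/(31n))

φ(x) = 31 · x^2 + 21 · x^4 has its unique global minimum at x* = 0 (since φ'(x) = 62x + 84x^3 = 0 only at x = 0 for real x with both coefficients positive, and φ → ∞ as |x| → ∞). At x* = 0, φ(0) = 0 and φ''(0) = 62. Laplace's method then gives
  I(n) ~ sqrt(2π / (n · φ''(0))) · e^(−n φ(0)) = sqrt(2π / (62n)) = sqrt(π/(31n)).
The 21 · x^4 term contributes only at subleading order (an O(1/n) relative correction).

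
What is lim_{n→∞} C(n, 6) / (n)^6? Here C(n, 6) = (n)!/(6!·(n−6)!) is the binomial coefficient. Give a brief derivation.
lim = 1/6! = 1/720

With N = n → ∞: C(N, 6) / N^6 = [N(N−1)…(N−5)] / (6! · N^6) = (1/6!) · 1 · (1 − 1/n) · … · (1 − 5/n). Each factor → 1 as N → ∞, so the limit is 1/6! = 1/720.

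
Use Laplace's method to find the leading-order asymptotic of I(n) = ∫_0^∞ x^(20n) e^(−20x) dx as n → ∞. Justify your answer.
I(n) ~ (sqrt(2π·20n) / 20) · (20n/(20e))^(20n)

Write the integrand as exp(20n ln x − 20x) and set f(x) = 20n ln x − 20x. Then f'(x) = 20n/x − 20 = 0 at x* = 20n/20, and f''(x*) = −20n/x*^2 = −20^2/(20n). Laplace's method (interior maximum) gives
  I(n) ~ e^(f(x*)) · sqrt(2π / |f''(x*)|)
        = exp(20n ln(20n/20) − 20n) · sqrt(2π · 20n / 20^2)
        = (20n/20)^(20n) e^(−20n) · sqrt(2π·20n) / 20
        = (sqrt(2π·20n) / 20) · (20n/(20e))^(20n).
This matches Γ(20n+1)/20^(20n+1) with Stirling applied to Γ.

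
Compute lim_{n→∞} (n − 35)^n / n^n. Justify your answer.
lim = e^(−35)

Rewrite as (1 − 35/n)^(n). By the standard limit (1 + x/n)^n → e^x, we have (1 − 35/n)^n → e^(−35), and raising to the 1st power gives e^(−35).
More precisely, ln[(1 − 35/n)^(n)] = n · ln(1 − 35/n) = n · (-35/n + O(1/n^2)) = -35 + O(1/n) → -35.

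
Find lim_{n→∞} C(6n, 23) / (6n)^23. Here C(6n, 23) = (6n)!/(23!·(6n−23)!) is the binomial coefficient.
lim = 1/23! = 1/25852016738884976640000

With N = 6n → ∞: C(N, 23) / N^23 = [N(N−1)…(N−22)] / (23! · N^23) = (1/23!) · 1 · (1 − 1/(6n)) · … · (1 − 22/(6n)). Each factor → 1 as N → ∞, so the limit is 1/23! = 1/25852016738884976640000.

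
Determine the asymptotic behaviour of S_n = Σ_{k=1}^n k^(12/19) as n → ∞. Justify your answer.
S_n ~ (19/31) · n^(31/19)

Integral comparison: Σ_{k=1}^n k^(12/19) = ∫_0^n x^(12/19) dx + O(n^(12/19)). The integral is n^(1 + 12/19) / (1 + 12/19) = n^((12+19)/19) / ((12+19)/19) = (19/31) · n^(31/19).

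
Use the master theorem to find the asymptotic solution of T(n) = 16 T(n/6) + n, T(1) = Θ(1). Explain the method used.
T(n) = Θ(n^(log_6 16))

Master theorem: compare f(n) = n to n^(log_6 16) where log_6 16 ≈ 1.547. Since 1 < log_6 16, we have f(n) = O(n^(log_6 16 − ε)) for some ε > 0 — Case 1. Hence T(n) = Θ(n^(log_6 16)).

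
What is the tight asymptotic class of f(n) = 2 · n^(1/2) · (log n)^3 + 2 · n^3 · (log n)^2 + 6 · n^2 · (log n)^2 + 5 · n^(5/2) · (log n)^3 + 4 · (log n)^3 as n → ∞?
f(n) ∈ Θ(n^3 · (log n)^2)

Compare the terms by growth order. For large n, n^a · (log n)^b dominates n^a' · (log n)^b' iff a > a', or (a = a' and b > b'). Ranking the 5 terms shows the dominant one is 2 · n^3 · (log n)^2. Hence f(n) ∈ Θ(n^3 · (log n)^2).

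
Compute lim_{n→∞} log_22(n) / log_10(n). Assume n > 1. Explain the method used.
lim = ln(10) / ln(22) = log_22(10)

Change of base: log_22(n) = ln n / ln 22 and log_10(n) = ln n / ln 10. The ratio is (ln n / ln 22) · (ln 10 / ln n) = ln 10 / ln 22, a constant independent of n. So the limit is ln 10 / ln 22 = log_22(10).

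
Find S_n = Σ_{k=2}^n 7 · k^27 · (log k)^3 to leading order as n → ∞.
S_n ~ n^28 · (log n)^3 / 4

By integral comparison, S_n = ∫_1^n 7 · x^27 · (log x)^3 dx + O(n^27 · (log n)^3). For the integral, the leading term of ∫_1^n x^27 (log x)^3 dx is n^28/28 · (log n)^3 (by repeated integration by parts; each step lowers the log-exponent and produces a relatively O(1/log n) correction). Hence S_n ~ n^28 · (log n)^3 / 4.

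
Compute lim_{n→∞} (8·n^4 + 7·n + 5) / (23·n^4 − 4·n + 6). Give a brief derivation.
lim = 8/23

For large n the leading n^4 terms dominate both numerator and denominator. Dividing top and bottom by n^4, every other term tends to 0, leaving 8/23.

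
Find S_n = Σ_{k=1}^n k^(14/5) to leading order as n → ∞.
S_n ~ (5/19) · n^(19/5)

Integral comparison: Σ_{k=1}^n k^(14/5) = ∫_0^n x^(14/5) dx + O(n^(14/5)). The integral is n^(1 + 14/5) / (1 + 14/5) = n^((14+5)/5) / ((14+5)/5) = (5/19) · n^(19/5).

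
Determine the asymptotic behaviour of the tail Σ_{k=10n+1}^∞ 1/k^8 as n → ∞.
Σ_{k>10n} 1/k^8 ~ 1/(7 · (10n)^7)

Compare to the integral: ∫_{10n}^∞ x^(−8) dx = [−x^(−7)/7]_{10n}^∞ = 1/((8−1)·(10n)^7). Euler-Maclaurin then gives
  Σ_{k>10n} 1/k^8 = ∫_{10n}^∞ dx/x^8 − 1/(2·(10n)^8) + O(1/(10n)^9).
(Equivalently this is ζ(8) − Σ_{k≤10n} 1/k^8.)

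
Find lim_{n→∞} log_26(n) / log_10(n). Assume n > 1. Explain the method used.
lim = ln(10) / ln(26) = log_26(10)

Change of base: log_26(n) = ln n / ln 26 and log_10(n) = ln n / ln 10. The ratio is (ln n / ln 26) · (ln 10 / ln n) = ln 10 / ln 26, a constant independent of n. So the limit is ln 10 / ln 26 = log_26(10).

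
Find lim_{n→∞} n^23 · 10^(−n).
lim = 0

Exponentials with base > 1 dominate every fixed polynomial: for any fixed c, n^c / 10^n → 0 as n → ∞ (e.g. by the ratio test, or by writing 10^n = e^(n ln 10) and noting e^(n ln 10) / n^c → ∞). Hence n^23 · 10^(−n) = n^23 / 10^n → 0.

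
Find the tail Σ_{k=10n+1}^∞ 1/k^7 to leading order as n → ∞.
Σ_{k>10n} 1/k^7 ~ 1/(6 · (10n)^6)

Compare to the integral: ∫_{10n}^∞ x^(−7) dx = [−x^(−6)/6]_{10n}^∞ = 1/((7−1)·(10n)^6). Euler-Maclaurin then gives
  Σ_{k>10n} 1/k^7 = ∫_{10n}^∞ dx/x^7 − 1/(2·(10n)^7) + O(1/(10n)^8).
(Equivalently this is ζ(7) − Σ_{k≤10n} 1/k^7.)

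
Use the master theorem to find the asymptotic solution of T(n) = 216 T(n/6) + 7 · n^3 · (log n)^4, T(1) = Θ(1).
T(n) = Θ(n^3 · (log n)^5)

Here log_6 216 = 3 and f(n) = 7 · n^3 · (log n)^4 = Θ(n^(log_6 216) · (log n)^4). This is the extended Case 2 of the master theorem (f matches the critical exponent up to log factors), giving T(n) = Θ(n^(log_6 216) · (log n)^(4+1)) = Θ(n^3 · (log n)^5).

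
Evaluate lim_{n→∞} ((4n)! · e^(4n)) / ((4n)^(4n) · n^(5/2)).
lim = 0

Stirling: (4n)! ~ sqrt(2π·4n) · (4n/e)^(4n). Hence
  (4n)! · e^(4n) / (4n)^(4n) ~ sqrt(2π·4n).
Dividing by n^(5/2): sqrt(2π·4n) / n^(5/2) = sqrt(2π·4) · n^((1−5)/2), so the expression behaves like sqrt(2π·4) · n^((1−5)/2) → 0.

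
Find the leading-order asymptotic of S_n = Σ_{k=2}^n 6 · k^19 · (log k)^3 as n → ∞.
S_n ~ 3 · n^20 · (log n)^3 / 10

By integral comparison, S_n = ∫_1^n 6 · x^19 · (log x)^3 dx + O(n^19 · (log n)^3). For the integral, the leading term of ∫_1^n x^19 (log x)^3 dx is n^20/20 · (log n)^3 (by repeated integration by parts; each step lowers the log-exponent and produces a relatively O(1/log n) correction). Hence S_n ~ 3 · n^20 · (log n)^3 / 10.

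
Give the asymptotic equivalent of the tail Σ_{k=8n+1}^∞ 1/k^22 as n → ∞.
Σ_{k>8n} 1/k^22 ~ 1/(21 · (8n)^21)

Compare to the integral: ∫_{8n}^∞ x^(−22) dx = [−x^(−21)/21]_{8n}^∞ = 1/((22−1)·(8n)^21). Euler-Maclaurin then gives
  Σ_{k>8n} 1/k^22 = ∫_{8n}^∞ dx/x^22 − 1/(2·(8n)^22) + O(1/(8n)^23).
(Equivalently this is ζ(22) − Σ_{k≤8n} 1/k^22.)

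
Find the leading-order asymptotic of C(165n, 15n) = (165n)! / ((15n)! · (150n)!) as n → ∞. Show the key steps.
C(165n, 15n) ~ (285311670611/10000000000)^(15n) · sqrt(11/(20π·15n))

Write N = 15n. Apply Stirling to each factorial:
  (11N)! ~ sqrt(2π·11N) · (11N/e)^(11N),
  N! ~ sqrt(2π N) · (N/e)^N,
  (10N)! ~ sqrt(2π·10N) · (10N/e)^(10N).
The exponential factors combine to (11N)^(11N) / (N^N · (10N)^(10N)) = 11^(11N)/10^(10N) = (11^11/10^10)^N = (285311670611/10000000000)^N.
The square-root prefactors combine to sqrt(2π·11N) / (sqrt(2π N)·sqrt(2π·10N)) = sqrt(11 / (2π·10·N)) = sqrt(11/(20π·15n)).
Substituting N = 15n: C(165n, 15n) ~ (285311670611/10000000000)^(15n) · sqrt(11/(20π·15n)).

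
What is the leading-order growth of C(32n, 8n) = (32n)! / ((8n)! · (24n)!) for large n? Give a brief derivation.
C(32n, 8n) ~ (256/27)^(8n) · sqrt(2/(3π·8n))

Write N = 8n. Apply Stirling to each factorial:
  (4N)! ~ sqrt(2π·4N) · (4N/e)^(4N),
  N! ~ sqrt(2π N) · (N/e)^N,
  (3N)! ~ sqrt(2π·3N) · (3N/e)^(3N).
The exponential factors combine to (4N)^(4N) / (N^N · (3N)^(3N)) = 4^(4N)/3^(3N) = (4^4/3^3)^N = (256/27)^N.
The square-root prefactors combine to sqrt(2π·4N) / (sqrt(2π N)·sqrt(2π·3N)) = sqrt(4 / (2π·3·N)) = sqrt(2/(3π·8n)).
Substituting N = 8n: C(32n, 8n) ~ (256/27)^(8n) · sqrt(2/(3π·8n)).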